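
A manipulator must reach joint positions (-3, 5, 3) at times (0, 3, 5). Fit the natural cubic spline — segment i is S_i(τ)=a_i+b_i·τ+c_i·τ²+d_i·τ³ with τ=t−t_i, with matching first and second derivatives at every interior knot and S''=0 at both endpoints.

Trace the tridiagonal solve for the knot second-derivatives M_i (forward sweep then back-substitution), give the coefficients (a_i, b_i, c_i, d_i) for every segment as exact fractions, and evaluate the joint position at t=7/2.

Δ: Δ0=8/3, Δ1=-1
row 1: diag=10, rhs=-22; c'=1/5, d'=-11/5
back: M1=-11/5
M: M0=0, M1=-11/5, M2=0
seg 0: a=-3, c=M0/2=0, d=(M1−M0)/(6·3)=-11/90, b=Δ0−h0·(2M0+M1)/6=113/30
seg 1: a=5, c=M1/2=-11/10, d=(M2−M1)/(6·2)=11/60, b=Δ1−h1·(2M1+M2)/6=7/15
t_q=7/2 → seg 1, τ=1/2; S=5+7/15·τ+-11/10·τ²+11/60·τ³=797/160

  seg 0: a=-3 b=113/30 c=0 d=-11/90
  seg 1: a=5 b=7/15 c=-11/10 d=11/60
S(7/2) = 797/160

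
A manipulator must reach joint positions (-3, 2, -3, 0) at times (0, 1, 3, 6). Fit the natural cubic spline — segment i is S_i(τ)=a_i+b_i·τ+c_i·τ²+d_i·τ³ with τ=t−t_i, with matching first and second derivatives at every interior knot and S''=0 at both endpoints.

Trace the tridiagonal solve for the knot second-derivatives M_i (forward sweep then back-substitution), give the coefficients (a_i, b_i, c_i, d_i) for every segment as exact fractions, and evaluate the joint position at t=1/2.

  seg 0: a=-3 b=181/28 c=0 d=-41/28
  seg 1: a=2 b=29/14 c=-123/28 d=59/56
  seg 2: a=-3 b=-20/7 c=27/14 d=-3/14
S(1/2) = 11/224

Δ: Δ0=5, Δ1=-5/2, Δ2=1
row 1: diag=6, rhs=-45; c'=1/3, d'=-15/2
row 2: denom=10−2·1/3=28/3; d'=(21−2·-15/2)/(28/3)=27/7
back: M2=27/7
back: M1=-15/2−1/3·27/7=-123/14
M: M0=0, M1=-123/14, M2=27/7, M3=0
seg 0: a=-3, c=M0/2=0, d=(M1−M0)/(6·1)=-41/28, b=Δ0−h0·(2M0+M1)/6=181/28
seg 1: a=2, c=M1/2=-123/28, d=(M2−M1)/(6·2)=59/56, b=Δ1−h1·(2M1+M2)/6=29/14
seg 2: a=-3, c=M2/2=27/14, d=(M3−M2)/(6·3)=-3/14, b=Δ2−h2·(2M2+M3)/6=-20/7
t_q=1/2 → seg 0, τ=1/2; S=-3+181/28·τ+0·τ²+-41/28·τ³=11/224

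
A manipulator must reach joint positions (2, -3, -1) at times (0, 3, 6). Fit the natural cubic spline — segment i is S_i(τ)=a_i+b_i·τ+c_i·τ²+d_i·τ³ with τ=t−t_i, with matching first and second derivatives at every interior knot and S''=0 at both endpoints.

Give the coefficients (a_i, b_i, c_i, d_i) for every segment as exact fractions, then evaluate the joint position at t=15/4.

Δ: Δ0=-5/3, Δ1=2/3
row 1: diag=12, rhs=14; c'=1/4, d'=7/6
back: M1=7/6
M: M0=0, M1=7/6, M2=0
seg 0: a=2, c=M0/2=0, d=(M1−M0)/(6·3)=7/108, b=Δ0−h0·(2M0+M1)/6=-9/4
seg 1: a=-3, c=M1/2=7/12, d=(M2−M1)/(6·3)=-7/108, b=Δ1−h1·(2M1+M2)/6=-1/2
t_q=15/4 → seg 1, τ=3/4; S=-3+-1/2·τ+7/12·τ²+-7/108·τ³=-787/256

  seg 0: a=2 b=-9/4 c=0 d=7/108
  seg 1: a=-3 b=-1/2 c=7/12 d=-7/108
S(15/4) = -787/256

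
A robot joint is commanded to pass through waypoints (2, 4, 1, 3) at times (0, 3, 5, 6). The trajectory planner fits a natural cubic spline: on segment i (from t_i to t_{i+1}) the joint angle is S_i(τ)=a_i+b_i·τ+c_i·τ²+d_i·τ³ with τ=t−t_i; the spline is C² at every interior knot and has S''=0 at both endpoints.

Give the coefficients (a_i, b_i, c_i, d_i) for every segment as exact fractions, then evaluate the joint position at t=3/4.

Δ: Δ0=2/3, Δ1=-3/2, Δ2=2
row 1: diag=10, rhs=-13; c'=1/5, d'=-13/10
row 2: denom=6−2·1/5=28/5; d'=(21−2·-13/10)/(28/5)=59/14
back: M2=59/14
back: M1=-13/10−1/5·59/14=-15/7
M: M0=0, M1=-15/7, M2=59/14, M3=0
seg 0: a=2, c=M0/2=0, d=(M1−M0)/(6·3)=-5/42, b=Δ0−h0·(2M0+M1)/6=73/42
seg 1: a=4, c=M1/2=-15/14, d=(M2−M1)/(6·2)=89/168, b=Δ1−h1·(2M1+M2)/6=-31/21
seg 2: a=1, c=M2/2=59/28, d=(M3−M2)/(6·1)=-59/84, b=Δ2−h2·(2M2+M3)/6=25/42
t_q=3/4 → seg 0, τ=3/4; S=2+73/42·τ+0·τ²+-5/42·τ³=2915/896

  seg 0: a=2 b=73/42 c=0 d=-5/42
  seg 1: a=4 b=-31/21 c=-15/14 d=89/168
  seg 2: a=1 b=25/42 c=59/28 d=-59/84
S(3/4) = 2915/896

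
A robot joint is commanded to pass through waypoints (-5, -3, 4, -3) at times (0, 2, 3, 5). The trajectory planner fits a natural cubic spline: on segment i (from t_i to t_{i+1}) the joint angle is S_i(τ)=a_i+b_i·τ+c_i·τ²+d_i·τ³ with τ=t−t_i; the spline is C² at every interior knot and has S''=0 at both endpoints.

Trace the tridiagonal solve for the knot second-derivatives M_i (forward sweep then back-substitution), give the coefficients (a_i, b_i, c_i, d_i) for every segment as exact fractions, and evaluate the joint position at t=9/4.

  seg 0: a=-5 b=-58/35 c=0 d=93/140
  seg 1: a=-3 b=221/35 c=279/70 d=-33/10
  seg 2: a=4 b=307/70 c=-207/35 d=69/70
S(9/4) = -5483/4480

Δ: Δ0=1, Δ1=7, Δ2=-7/2
row 1: diag=6, rhs=36; c'=1/6, d'=6
row 2: denom=6−1·1/6=35/6; d'=(-63−1·6)/(35/6)=-414/35
back: M2=-414/35
back: M1=6−1/6·-414/35=279/35
M: M0=0, M1=279/35, M2=-414/35, M3=0
seg 0: a=-5, c=M0/2=0, d=(M1−M0)/(6·2)=93/140, b=Δ0−h0·(2M0+M1)/6=-58/35
seg 1: a=-3, c=M1/2=279/70, d=(M2−M1)/(6·1)=-33/10, b=Δ1−h1·(2M1+M2)/6=221/35
seg 2: a=4, c=M2/2=-207/35, d=(M3−M2)/(6·2)=69/70, b=Δ2−h2·(2M2+M3)/6=307/70
t_q=9/4 → seg 1, τ=1/4; S=-3+221/35·τ+279/70·τ²+-33/10·τ³=-5483/4480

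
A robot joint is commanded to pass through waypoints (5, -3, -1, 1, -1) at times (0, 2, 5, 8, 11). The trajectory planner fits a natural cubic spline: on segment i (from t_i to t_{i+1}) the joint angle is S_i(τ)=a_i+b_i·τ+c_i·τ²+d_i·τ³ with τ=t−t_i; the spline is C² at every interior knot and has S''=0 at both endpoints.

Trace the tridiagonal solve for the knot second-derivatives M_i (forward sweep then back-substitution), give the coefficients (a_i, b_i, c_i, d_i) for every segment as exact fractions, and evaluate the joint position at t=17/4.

Δ: Δ0=-4, Δ1=2/3, Δ2=2/3, Δ3=-2/3
row 1: diag=10, rhs=28; c'=3/10, d'=14/5
row 2: denom=12−3·3/10=111/10; d'=(0−3·14/5)/(111/10)=-28/37
row 3: denom=12−3·10/37=414/37; d'=(-8−3·-28/37)/(414/37)=-106/207
back: M3=-106/207
back: M2=-28/37−10/37·-106/207=-128/207
back: M1=14/5−3/10·-128/207=206/69
M: M0=0, M1=206/69, M2=-128/207, M3=-106/207, M4=0
seg 0: a=5, c=M0/2=0, d=(M1−M0)/(6·2)=103/414, b=Δ0−h0·(2M0+M1)/6=-1034/207
seg 1: a=-3, c=M1/2=103/69, d=(M2−M1)/(6·3)=-373/1863, b=Δ1−h1·(2M1+M2)/6=-416/207
seg 2: a=-1, c=M2/2=-64/207, d=(M3−M2)/(6·3)=11/1863, b=Δ2−h2·(2M2+M3)/6=319/207
seg 3: a=1, c=M3/2=-53/207, d=(M4−M3)/(6·3)=53/1863, b=Δ3−h3·(2M3+M4)/6=-32/207
t_q=17/4 → seg 1, τ=9/4; S=-3+-416/207·τ+103/69·τ²+-373/1863·τ³=-3305/1472

  seg 0: a=5 b=-1034/207 c=0 d=103/414
  seg 1: a=-3 b=-416/207 c=103/69 d=-373/1863
  seg 2: a=-1 b=319/207 c=-64/207 d=11/1863
  seg 3: a=1 b=-32/207 c=-53/207 d=53/1863
S(17/4) = -3305/1472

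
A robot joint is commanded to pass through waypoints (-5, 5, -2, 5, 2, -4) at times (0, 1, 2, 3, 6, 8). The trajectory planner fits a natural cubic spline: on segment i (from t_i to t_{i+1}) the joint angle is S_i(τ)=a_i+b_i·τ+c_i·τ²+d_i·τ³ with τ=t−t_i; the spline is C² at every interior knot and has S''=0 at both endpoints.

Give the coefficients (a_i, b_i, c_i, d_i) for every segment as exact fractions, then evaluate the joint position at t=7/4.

Δ: Δ0=10, Δ1=-7, Δ2=7, Δ3=-1, Δ4=-3
row 1: diag=4, rhs=-102; c'=1/4, d'=-51/2
row 2: denom=4−1·1/4=15/4; d'=(84−1·-51/2)/(15/4)=146/5
row 3: denom=8−1·4/15=116/15; d'=(-48−1·146/5)/(116/15)=-579/58
row 4: denom=10−3·45/116=1025/116; d'=(-12−3·-579/58)/(1025/116)=2082/1025
back: M4=2082/1025
back: M3=-579/58−45/116·2082/1025=-2208/205
back: M2=146/5−4/15·-2208/205=32874/1025
back: M1=-51/2−1/4·32874/1025=-34356/1025
M: M0=0, M1=-34356/1025, M2=32874/1025, M3=-2208/205, M4=2082/1025, M5=0
seg 0: a=-5, c=M0/2=0, d=(M1−M0)/(6·1)=-5726/1025, b=Δ0−h0·(2M0+M1)/6=15976/1025
seg 1: a=5, c=M1/2=-17178/1025, d=(M2−M1)/(6·1)=2241/205, b=Δ1−h1·(2M1+M2)/6=-1202/1025
seg 2: a=-2, c=M2/2=16437/1025, d=(M3−M2)/(6·1)=-7319/1025, b=Δ2−h2·(2M2+M3)/6=-1943/1025
seg 3: a=5, c=M3/2=-1104/205, d=(M4−M3)/(6·3)=729/1025, b=Δ3−h3·(2M3+M4)/6=8974/1025
seg 4: a=2, c=M4/2=1041/1025, d=(M5−M4)/(6·2)=-347/2050, b=Δ4−h4·(2M4+M5)/6=-4463/1025
t_q=7/4 → seg 1, τ=3/4; S=5+-1202/1025·τ+-17178/1025·τ²+2241/205·τ³=-45569/65600

  seg 0: a=-5 b=15976/1025 c=0 d=-5726/1025
  seg 1: a=5 b=-1202/1025 c=-17178/1025 d=2241/205
  seg 2: a=-2 b=-1943/1025 c=16437/1025 d=-7319/1025
  seg 3: a=5 b=8974/1025 c=-1104/205 d=729/1025
  seg 4: a=2 b=-4463/1025 c=1041/1025 d=-347/2050
S(7/4) = -45569/65600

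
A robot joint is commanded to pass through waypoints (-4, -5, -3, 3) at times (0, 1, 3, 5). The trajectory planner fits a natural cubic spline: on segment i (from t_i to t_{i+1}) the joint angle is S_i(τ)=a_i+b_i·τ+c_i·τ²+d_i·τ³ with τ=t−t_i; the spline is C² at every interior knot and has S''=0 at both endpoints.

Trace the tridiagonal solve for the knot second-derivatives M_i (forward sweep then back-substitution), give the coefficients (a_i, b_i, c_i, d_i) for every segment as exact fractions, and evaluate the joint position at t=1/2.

  seg 0: a=-4 b=-14/11 c=0 d=3/11
  seg 1: a=-5 b=-5/11 c=9/11 d=-1/22
  seg 2: a=-3 b=25/11 c=6/11 d=-1/11
S(1/2) = -405/88

Δ: Δ0=-1, Δ1=1, Δ2=3
row 1: diag=6, rhs=12; c'=1/3, d'=2
row 2: denom=8−2·1/3=22/3; d'=(12−2·2)/(22/3)=12/11
back: M2=12/11
back: M1=2−1/3·12/11=18/11
M: M0=0, M1=18/11, M2=12/11, M3=0
seg 0: a=-4, c=M0/2=0, d=(M1−M0)/(6·1)=3/11, b=Δ0−h0·(2M0+M1)/6=-14/11
seg 1: a=-5, c=M1/2=9/11, d=(M2−M1)/(6·2)=-1/22, b=Δ1−h1·(2M1+M2)/6=-5/11
seg 2: a=-3, c=M2/2=6/11, d=(M3−M2)/(6·2)=-1/11, b=Δ2−h2·(2M2+M3)/6=25/11
t_q=1/2 → seg 0, τ=1/2; S=-4+-14/11·τ+0·τ²+3/11·τ³=-405/88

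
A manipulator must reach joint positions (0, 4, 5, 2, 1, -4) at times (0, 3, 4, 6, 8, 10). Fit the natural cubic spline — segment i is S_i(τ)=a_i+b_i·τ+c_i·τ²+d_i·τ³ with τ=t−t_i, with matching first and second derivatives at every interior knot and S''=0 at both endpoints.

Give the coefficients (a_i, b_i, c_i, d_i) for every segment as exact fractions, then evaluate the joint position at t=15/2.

  seg 0: a=0 b=4837/3846 c=0 d=97/11538
  seg 1: a=4 b=2855/1923 c=97/1282 d=-2155/3846
  seg 2: a=5 b=-173/3846 c=-1029/641 d=844/1923
  seg 3: a=2 b=-4613/3846 c=659/641 d=-2609/7692
  seg 4: a=1 b=-4451/3846 c=-1291/1282 d=1291/7692
S(15/2) = 28087/20512

Δ: Δ0=4/3, Δ1=1, Δ2=-3/2, Δ3=-1/2, Δ4=-5/2
row 1: diag=8, rhs=-2; c'=1/8, d'=-1/4
row 2: denom=6−1·1/8=47/8; d'=(-15−1·-1/4)/(47/8)=-118/47
row 3: denom=8−2·16/47=344/47; d'=(6−2·-118/47)/(344/47)=259/172
row 4: denom=8−2·47/172=641/86; d'=(-12−2·259/172)/(641/86)=-1291/641
back: M4=-1291/641
back: M3=259/172−47/172·-1291/641=1318/641
back: M2=-118/47−16/47·1318/641=-2058/641
back: M1=-1/4−1/8·-2058/641=97/641
M: M0=0, M1=97/641, M2=-2058/641, M3=1318/641, M4=-1291/641, M5=0
seg 0: a=0, c=M0/2=0, d=(M1−M0)/(6·3)=97/11538, b=Δ0−h0·(2M0+M1)/6=4837/3846
seg 1: a=4, c=M1/2=97/1282, d=(M2−M1)/(6·1)=-2155/3846, b=Δ1−h1·(2M1+M2)/6=2855/1923
seg 2: a=5, c=M2/2=-1029/641, d=(M3−M2)/(6·2)=844/1923, b=Δ2−h2·(2M2+M3)/6=-173/3846
seg 3: a=2, c=M3/2=659/641, d=(M4−M3)/(6·2)=-2609/7692, b=Δ3−h3·(2M3+M4)/6=-4613/3846
seg 4: a=1, c=M4/2=-1291/1282, d=(M5−M4)/(6·2)=1291/7692, b=Δ4−h4·(2M4+M5)/6=-4451/3846
t_q=15/2 → seg 3, τ=3/2; S=2+-4613/3846·τ+659/641·τ²+-2609/7692·τ³=28087/20512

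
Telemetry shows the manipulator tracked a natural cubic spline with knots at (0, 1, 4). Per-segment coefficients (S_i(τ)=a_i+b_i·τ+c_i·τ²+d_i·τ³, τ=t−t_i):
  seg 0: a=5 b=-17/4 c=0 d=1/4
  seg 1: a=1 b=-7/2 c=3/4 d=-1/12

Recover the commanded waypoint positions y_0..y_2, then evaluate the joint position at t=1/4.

y_0 = S_0(0) = a_0 = 5
y_1 = S_1(0) = a_1 = 1
y_2 = S_1(3) = -5
t_q=1/4 is in segment 0 (τ=1/4); S_0(τ)=1009/256

y_0=5 y_1=1 y_2=-5
S(1/4) = 1009/256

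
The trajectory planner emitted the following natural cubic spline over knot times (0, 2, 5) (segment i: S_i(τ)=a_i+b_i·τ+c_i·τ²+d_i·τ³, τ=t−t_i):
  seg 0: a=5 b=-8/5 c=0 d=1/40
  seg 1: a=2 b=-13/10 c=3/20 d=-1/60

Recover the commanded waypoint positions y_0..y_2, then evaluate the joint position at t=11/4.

y_0=5 y_1=2 y_2=-1
S(11/4) = 1411/1280

y_0 = S_0(0) = a_0 = 5
y_1 = S_1(0) = a_1 = 2
y_2 = S_1(3) = -1
t_q=11/4 is in segment 1 (τ=3/4); S_1(τ)=1411/1280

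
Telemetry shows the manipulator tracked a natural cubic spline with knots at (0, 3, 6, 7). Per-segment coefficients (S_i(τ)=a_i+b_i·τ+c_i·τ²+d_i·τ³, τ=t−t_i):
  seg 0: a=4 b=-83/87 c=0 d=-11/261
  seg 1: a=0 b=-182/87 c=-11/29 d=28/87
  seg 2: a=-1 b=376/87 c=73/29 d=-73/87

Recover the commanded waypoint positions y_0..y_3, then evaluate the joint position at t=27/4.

y_0 = S_0(0) = a_0 = 4
y_1 = S_1(0) = a_1 = 0
y_2 = S_2(0) = a_2 = -1
y_3 = S_2(1) = 5
t_q=27/4 is in segment 2 (τ=3/4); S_2(τ)=6131/1856

y_0=4 y_1=0 y_2=-1 y_3=5
S(27/4) = 6131/1856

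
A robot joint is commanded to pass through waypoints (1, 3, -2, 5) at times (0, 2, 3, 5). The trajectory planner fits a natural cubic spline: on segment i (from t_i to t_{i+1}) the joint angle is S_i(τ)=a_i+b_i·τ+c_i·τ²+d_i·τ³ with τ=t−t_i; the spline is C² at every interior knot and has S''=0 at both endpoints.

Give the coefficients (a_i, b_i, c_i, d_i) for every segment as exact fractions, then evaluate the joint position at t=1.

Δ: Δ0=1, Δ1=-5, Δ2=7/2
row 1: diag=6, rhs=-36; c'=1/6, d'=-6
row 2: denom=6−1·1/6=35/6; d'=(51−1·-6)/(35/6)=342/35
back: M2=342/35
back: M1=-6−1/6·342/35=-267/35
M: M0=0, M1=-267/35, M2=342/35, M3=0
seg 0: a=1, c=M0/2=0, d=(M1−M0)/(6·2)=-89/140, b=Δ0−h0·(2M0+M1)/6=124/35
seg 1: a=3, c=M1/2=-267/70, d=(M2−M1)/(6·1)=29/10, b=Δ1−h1·(2M1+M2)/6=-143/35
seg 2: a=-2, c=M2/2=171/35, d=(M3−M2)/(6·2)=-57/70, b=Δ2−h2·(2M2+M3)/6=-211/70
t_q=1 → seg 0, τ=1; S=1+124/35·τ+0·τ²+-89/140·τ³=547/140

  seg 0: a=1 b=124/35 c=0 d=-89/140
  seg 1: a=3 b=-143/35 c=-267/70 d=29/10
  seg 2: a=-2 b=-211/70 c=171/35 d=-57/70
S(1) = 547/140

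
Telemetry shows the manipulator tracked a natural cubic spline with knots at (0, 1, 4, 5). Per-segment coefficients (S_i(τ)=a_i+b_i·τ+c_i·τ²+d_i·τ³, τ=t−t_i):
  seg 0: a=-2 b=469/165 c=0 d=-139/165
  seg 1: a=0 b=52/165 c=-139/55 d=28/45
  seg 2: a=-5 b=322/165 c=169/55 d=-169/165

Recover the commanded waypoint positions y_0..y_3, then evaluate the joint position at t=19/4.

y_0=-2 y_1=0 y_2=-5 y_3=-1
S(19/4) = -1577/704

y_0 = S_0(0) = a_0 = -2
y_1 = S_1(0) = a_1 = 0
y_2 = S_2(0) = a_2 = -5
y_3 = S_2(1) = -1
t_q=19/4 is in segment 2 (τ=3/4); S_2(τ)=-1577/704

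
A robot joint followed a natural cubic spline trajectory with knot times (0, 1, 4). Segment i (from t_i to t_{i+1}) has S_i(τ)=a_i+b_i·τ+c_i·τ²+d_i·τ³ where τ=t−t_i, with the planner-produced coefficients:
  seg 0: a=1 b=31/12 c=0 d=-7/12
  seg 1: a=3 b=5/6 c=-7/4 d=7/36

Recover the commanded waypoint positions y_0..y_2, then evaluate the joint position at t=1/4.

y_0 = S_0(0) = a_0 = 1
y_1 = S_1(0) = a_1 = 3
y_2 = S_1(3) = -5
t_q=1/4 is in segment 0 (τ=1/4); S_0(τ)=419/256

y_0=1 y_1=3 y_2=-5
S(1/4) = 419/256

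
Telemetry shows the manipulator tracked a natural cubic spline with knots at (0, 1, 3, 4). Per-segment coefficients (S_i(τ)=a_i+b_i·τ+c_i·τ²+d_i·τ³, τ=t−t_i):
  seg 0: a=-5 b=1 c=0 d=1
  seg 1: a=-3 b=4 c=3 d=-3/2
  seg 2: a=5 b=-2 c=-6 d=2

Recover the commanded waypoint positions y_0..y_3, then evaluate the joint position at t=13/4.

y_0 = S_0(0) = a_0 = -5
y_1 = S_1(0) = a_1 = -3
y_2 = S_2(0) = a_2 = 5
y_3 = S_2(1) = -1
t_q=13/4 is in segment 2 (τ=1/4); S_2(τ)=133/32

y_0=-5 y_1=-3 y_2=5 y_3=-1
S(13/4) = 133/32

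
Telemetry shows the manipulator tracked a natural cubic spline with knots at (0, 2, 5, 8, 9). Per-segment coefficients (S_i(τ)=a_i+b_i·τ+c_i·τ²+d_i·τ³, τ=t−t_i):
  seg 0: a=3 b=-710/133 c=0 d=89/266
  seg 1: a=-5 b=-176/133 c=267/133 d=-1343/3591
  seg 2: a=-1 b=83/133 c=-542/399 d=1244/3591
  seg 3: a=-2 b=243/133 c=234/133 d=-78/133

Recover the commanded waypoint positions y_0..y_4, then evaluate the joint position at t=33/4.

y_0=3 y_1=-5 y_2=-1 y_3=-2 y_4=1
S(33/4) = -877/608

y_0 = S_0(0) = a_0 = 3
y_1 = S_1(0) = a_1 = -5
y_2 = S_2(0) = a_2 = -1
y_3 = S_3(0) = a_3 = -2
y_4 = S_3(1) = 1
t_q=33/4 is in segment 3 (τ=1/4); S_3(τ)=-877/608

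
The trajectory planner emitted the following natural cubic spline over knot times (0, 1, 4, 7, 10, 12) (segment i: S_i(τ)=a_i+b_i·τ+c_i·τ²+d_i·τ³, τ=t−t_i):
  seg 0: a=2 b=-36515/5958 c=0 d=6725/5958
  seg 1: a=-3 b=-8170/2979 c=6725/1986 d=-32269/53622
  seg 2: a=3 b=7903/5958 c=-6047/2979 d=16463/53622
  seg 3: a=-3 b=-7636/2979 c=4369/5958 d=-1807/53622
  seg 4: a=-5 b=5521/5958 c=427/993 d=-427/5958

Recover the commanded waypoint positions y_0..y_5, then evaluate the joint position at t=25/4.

y_0=2 y_1=-3 y_2=3 y_3=-3 y_4=-5 y_5=-2
S(25/4) = -33665/42368

y_0 = S_0(0) = a_0 = 2
y_1 = S_1(0) = a_1 = -3
y_2 = S_2(0) = a_2 = 3
y_3 = S_3(0) = a_3 = -3
y_4 = S_4(0) = a_4 = -5
y_5 = S_4(2) = -2
t_q=25/4 is in segment 2 (τ=9/4); S_2(τ)=-33665/42368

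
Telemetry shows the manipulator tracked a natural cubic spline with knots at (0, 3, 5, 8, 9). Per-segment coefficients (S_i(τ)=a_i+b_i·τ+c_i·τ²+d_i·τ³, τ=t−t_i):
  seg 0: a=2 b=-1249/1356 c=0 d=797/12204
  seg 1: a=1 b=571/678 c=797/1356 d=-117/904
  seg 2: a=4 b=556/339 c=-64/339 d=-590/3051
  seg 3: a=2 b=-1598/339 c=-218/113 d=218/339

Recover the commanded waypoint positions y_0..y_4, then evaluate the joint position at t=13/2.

y_0=2 y_1=1 y_2=4 y_3=2 y_4=-4
S(13/2) = 2433/452

y_0 = S_0(0) = a_0 = 2
y_1 = S_1(0) = a_1 = 1
y_2 = S_2(0) = a_2 = 4
y_3 = S_3(0) = a_3 = 2
y_4 = S_3(1) = -4
t_q=13/2 is in segment 2 (τ=3/2); S_2(τ)=2433/452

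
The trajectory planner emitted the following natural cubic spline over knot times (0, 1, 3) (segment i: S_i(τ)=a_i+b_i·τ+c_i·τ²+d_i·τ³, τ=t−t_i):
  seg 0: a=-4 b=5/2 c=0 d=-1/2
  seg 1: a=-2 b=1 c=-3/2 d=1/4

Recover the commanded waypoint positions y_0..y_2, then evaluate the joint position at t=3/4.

y_0=-4 y_1=-2 y_2=-4
S(3/4) = -299/128

y_0 = S_0(0) = a_0 = -4
y_1 = S_1(0) = a_1 = -2
y_2 = S_1(2) = -4
t_q=3/4 is in segment 0 (τ=3/4); S_0(τ)=-299/128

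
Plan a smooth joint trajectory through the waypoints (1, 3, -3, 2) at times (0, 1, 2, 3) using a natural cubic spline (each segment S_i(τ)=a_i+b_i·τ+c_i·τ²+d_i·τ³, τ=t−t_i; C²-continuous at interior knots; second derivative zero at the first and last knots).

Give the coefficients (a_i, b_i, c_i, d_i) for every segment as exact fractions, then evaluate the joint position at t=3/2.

Δ: Δ0=2, Δ1=-6, Δ2=5
row 1: diag=4, rhs=-48; c'=1/4, d'=-12
row 2: denom=4−1·1/4=15/4; d'=(66−1·-12)/(15/4)=104/5
back: M2=104/5
back: M1=-12−1/4·104/5=-86/5
M: M0=0, M1=-86/5, M2=104/5, M3=0
seg 0: a=1, c=M0/2=0, d=(M1−M0)/(6·1)=-43/15, b=Δ0−h0·(2M0+M1)/6=73/15
seg 1: a=3, c=M1/2=-43/5, d=(M2−M1)/(6·1)=19/3, b=Δ1−h1·(2M1+M2)/6=-56/15
seg 2: a=-3, c=M2/2=52/5, d=(M3−M2)/(6·1)=-52/15, b=Δ2−h2·(2M2+M3)/6=-29/15
t_q=3/2 → seg 1, τ=1/2; S=3+-56/15·τ+-43/5·τ²+19/3·τ³=-9/40

  seg 0: a=1 b=73/15 c=0 d=-43/15
  seg 1: a=3 b=-56/15 c=-43/5 d=19/3
  seg 2: a=-3 b=-29/15 c=52/5 d=-52/15
S(3/2) = -9/40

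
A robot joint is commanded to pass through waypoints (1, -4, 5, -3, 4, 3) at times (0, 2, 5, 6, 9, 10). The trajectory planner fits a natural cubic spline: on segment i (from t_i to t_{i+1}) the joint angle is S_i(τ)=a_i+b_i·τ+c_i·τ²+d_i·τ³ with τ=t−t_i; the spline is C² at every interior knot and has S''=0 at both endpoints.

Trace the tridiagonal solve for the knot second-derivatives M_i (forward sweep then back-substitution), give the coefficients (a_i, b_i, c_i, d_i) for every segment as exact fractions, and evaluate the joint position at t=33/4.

  seg 0: a=1 b=-37001/7650 c=0 d=4469/7650
  seg 1: a=-4 b=16627/7650 c=4469/1275 d=-74119/68850
  seg 2: a=5 b=-1319/225 c=-9461/1530 d=3439/850
  seg 3: a=-3 b=-46603/7650 c=22774/3825 d=-72191/68850
  seg 4: a=4 b=5056/3825 c=-8881/2550 d=8881/7650
S(33/4) = 81161/54400

Δ: Δ0=-5/2, Δ1=3, Δ2=-8, Δ3=7/3, Δ4=-1
row 1: diag=10, rhs=33; c'=3/10, d'=33/10
row 2: denom=8−3·3/10=71/10; d'=(-66−3·33/10)/(71/10)=-759/71
row 3: denom=8−1·10/71=558/71; d'=(62−1·-759/71)/(558/71)=5161/558
row 4: denom=8−3·71/186=425/62; d'=(-20−3·5161/558)/(425/62)=-8881/1275
back: M4=-8881/1275
back: M3=5161/558−71/186·-8881/1275=45548/3825
back: M2=-759/71−10/71·45548/3825=-9461/765
back: M1=33/10−3/10·-9461/765=8938/1275
M: M0=0, M1=8938/1275, M2=-9461/765, M3=45548/3825, M4=-8881/1275, M5=0
seg 0: a=1, c=M0/2=0, d=(M1−M0)/(6·2)=4469/7650, b=Δ0−h0·(2M0+M1)/6=-37001/7650
seg 1: a=-4, c=M1/2=4469/1275, d=(M2−M1)/(6·3)=-74119/68850, b=Δ1−h1·(2M1+M2)/6=16627/7650
seg 2: a=5, c=M2/2=-9461/1530, d=(M3−M2)/(6·1)=3439/850, b=Δ2−h2·(2M2+M3)/6=-1319/225
seg 3: a=-3, c=M3/2=22774/3825, d=(M4−M3)/(6·3)=-72191/68850, b=Δ3−h3·(2M3+M4)/6=-46603/7650
seg 4: a=4, c=M4/2=-8881/2550, d=(M5−M4)/(6·1)=8881/7650, b=Δ4−h4·(2M4+M5)/6=5056/3825
t_q=33/4 → seg 3, τ=9/4; S=-3+-46603/7650·τ+22774/3825·τ²+-72191/68850·τ³=81161/54400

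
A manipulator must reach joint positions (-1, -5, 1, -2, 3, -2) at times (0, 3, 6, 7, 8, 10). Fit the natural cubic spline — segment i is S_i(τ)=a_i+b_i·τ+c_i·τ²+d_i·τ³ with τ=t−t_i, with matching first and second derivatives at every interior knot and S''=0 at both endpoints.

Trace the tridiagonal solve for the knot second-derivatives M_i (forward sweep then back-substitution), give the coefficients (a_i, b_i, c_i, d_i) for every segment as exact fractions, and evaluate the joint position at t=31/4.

Δ: Δ0=-4/3, Δ1=2, Δ2=-3, Δ3=5, Δ4=-5/2
row 1: diag=12, rhs=20; c'=1/4, d'=5/3
row 2: denom=8−3·1/4=29/4; d'=(-30−3·5/3)/(29/4)=-140/29
row 3: denom=4−1·4/29=112/29; d'=(48−1·-140/29)/(112/29)=383/28
row 4: denom=6−1·29/112=643/112; d'=(-45−1·383/28)/(643/112)=-6572/643
back: M4=-6572/643
back: M3=383/28−29/112·-6572/643=10497/643
back: M2=-140/29−4/29·10497/643=-4552/643
back: M1=5/3−1/4·-4552/643=6629/1929
M: M0=0, M1=6629/1929, M2=-4552/643, M3=10497/643, M4=-6572/643, M5=0
seg 0: a=-1, c=M0/2=0, d=(M1−M0)/(6·3)=6629/34722, b=Δ0−h0·(2M0+M1)/6=-11773/3858
seg 1: a=-5, c=M1/2=6629/3858, d=(M2−M1)/(6·3)=-20285/34722, b=Δ1−h1·(2M1+M2)/6=4057/1929
seg 2: a=1, c=M2/2=-2276/643, d=(M3−M2)/(6·1)=15049/3858, b=Δ2−h2·(2M2+M3)/6=-12967/3858
seg 3: a=-2, c=M3/2=10497/1286, d=(M4−M3)/(6·1)=-17069/3858, b=Δ3−h3·(2M3+M4)/6=2434/1929
seg 4: a=3, c=M4/2=-3286/643, d=(M5−M4)/(6·2)=1643/1929, b=Δ4−h4·(2M4+M5)/6=16643/3858
t_q=31/4 → seg 3, τ=3/4; S=-2+2434/1929·τ+10497/1286·τ²+-17069/3858·τ³=137551/82304

  seg 0: a=-1 b=-11773/3858 c=0 d=6629/34722
  seg 1: a=-5 b=4057/1929 c=6629/3858 d=-20285/34722
  seg 2: a=1 b=-12967/3858 c=-2276/643 d=15049/3858
  seg 3: a=-2 b=2434/1929 c=10497/1286 d=-17069/3858
  seg 4: a=3 b=16643/3858 c=-3286/643 d=1643/1929
S(31/4) = 137551/82304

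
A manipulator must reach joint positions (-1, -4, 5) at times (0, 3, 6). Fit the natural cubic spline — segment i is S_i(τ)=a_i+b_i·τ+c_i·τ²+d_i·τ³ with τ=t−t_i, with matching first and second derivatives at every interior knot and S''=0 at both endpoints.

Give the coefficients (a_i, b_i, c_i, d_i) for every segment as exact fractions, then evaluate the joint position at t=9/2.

Δ: Δ0=-1, Δ1=3
row 1: diag=12, rhs=24; c'=1/4, d'=2
back: M1=2
M: M0=0, M1=2, M2=0
seg 0: a=-1, c=M0/2=0, d=(M1−M0)/(6·3)=1/9, b=Δ0−h0·(2M0+M1)/6=-2
seg 1: a=-4, c=M1/2=1, d=(M2−M1)/(6·3)=-1/9, b=Δ1−h1·(2M1+M2)/6=1
t_q=9/2 → seg 1, τ=3/2; S=-4+1·τ+1·τ²+-1/9·τ³=-5/8

  seg 0: a=-1 b=-2 c=0 d=1/9
  seg 1: a=-4 b=1 c=1 d=-1/9
S(9/2) = -5/8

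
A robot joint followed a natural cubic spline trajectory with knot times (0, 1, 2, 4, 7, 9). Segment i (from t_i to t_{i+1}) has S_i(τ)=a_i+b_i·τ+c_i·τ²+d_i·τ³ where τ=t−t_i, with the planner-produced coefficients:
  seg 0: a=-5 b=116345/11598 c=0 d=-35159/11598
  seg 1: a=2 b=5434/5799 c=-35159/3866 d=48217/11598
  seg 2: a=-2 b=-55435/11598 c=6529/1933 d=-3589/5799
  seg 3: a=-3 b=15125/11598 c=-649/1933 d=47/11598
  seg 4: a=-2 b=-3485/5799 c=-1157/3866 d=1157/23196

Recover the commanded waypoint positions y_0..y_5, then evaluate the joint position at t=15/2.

y_0 = S_0(0) = a_0 = -5
y_1 = S_1(0) = a_1 = 2
y_2 = S_2(0) = a_2 = -2
y_3 = S_3(0) = a_3 = -3
y_4 = S_4(0) = a_4 = -2
y_5 = S_4(2) = -4
t_q=15/2 is in segment 4 (τ=1/2); S_4(τ)=-146541/61856

y_0=-5 y_1=2 y_2=-2 y_3=-3 y_4=-2 y_5=-4
S(15/2) = -146541/61856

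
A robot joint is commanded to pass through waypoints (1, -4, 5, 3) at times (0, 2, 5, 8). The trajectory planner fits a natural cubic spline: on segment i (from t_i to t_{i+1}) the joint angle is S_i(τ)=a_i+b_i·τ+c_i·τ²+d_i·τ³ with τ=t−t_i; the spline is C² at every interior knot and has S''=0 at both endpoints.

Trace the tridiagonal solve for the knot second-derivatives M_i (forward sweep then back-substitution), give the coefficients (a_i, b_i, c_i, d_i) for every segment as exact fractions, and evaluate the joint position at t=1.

Δ: Δ0=-5/2, Δ1=3, Δ2=-2/3
row 1: diag=10, rhs=33; c'=3/10, d'=33/10
row 2: denom=12−3·3/10=111/10; d'=(-22−3·33/10)/(111/10)=-319/111
back: M2=-319/111
back: M1=33/10−3/10·-319/111=154/37
M: M0=0, M1=154/37, M2=-319/111, M3=0
seg 0: a=1, c=M0/2=0, d=(M1−M0)/(6·2)=77/222, b=Δ0−h0·(2M0+M1)/6=-863/222
seg 1: a=-4, c=M1/2=77/37, d=(M2−M1)/(6·3)=-781/1998, b=Δ1−h1·(2M1+M2)/6=61/222
seg 2: a=5, c=M2/2=-319/222, d=(M3−M2)/(6·3)=319/1998, b=Δ2−h2·(2M2+M3)/6=245/111
t_q=1 → seg 0, τ=1; S=1+-863/222·τ+0·τ²+77/222·τ³=-94/37

  seg 0: a=1 b=-863/222 c=0 d=77/222
  seg 1: a=-4 b=61/222 c=77/37 d=-781/1998
  seg 2: a=5 b=245/111 c=-319/222 d=319/1998
S(1) = -94/37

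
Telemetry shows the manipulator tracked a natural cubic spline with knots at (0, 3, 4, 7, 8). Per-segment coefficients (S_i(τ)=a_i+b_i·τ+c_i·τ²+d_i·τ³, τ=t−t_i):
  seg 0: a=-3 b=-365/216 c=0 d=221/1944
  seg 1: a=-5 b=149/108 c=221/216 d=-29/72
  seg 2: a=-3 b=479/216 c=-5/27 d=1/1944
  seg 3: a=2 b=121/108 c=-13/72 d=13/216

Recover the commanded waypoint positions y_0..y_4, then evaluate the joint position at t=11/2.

y_0 = S_0(0) = a_0 = -3
y_1 = S_1(0) = a_1 = -5
y_2 = S_2(0) = a_2 = -3
y_3 = S_3(0) = a_3 = 2
y_4 = S_3(1) = 3
t_q=11/2 is in segment 2 (τ=3/2); S_2(τ)=-17/192

y_0=-3 y_1=-5 y_2=-3 y_3=2 y_4=3
S(11/2) = -17/192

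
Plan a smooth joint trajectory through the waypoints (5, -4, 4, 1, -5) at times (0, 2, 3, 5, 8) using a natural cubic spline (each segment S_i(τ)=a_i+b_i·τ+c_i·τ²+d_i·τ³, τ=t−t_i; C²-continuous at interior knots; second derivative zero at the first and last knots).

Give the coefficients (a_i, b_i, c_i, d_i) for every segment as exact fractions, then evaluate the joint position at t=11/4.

  seg 0: a=5 b=-3055/326 c=0 d=397/326
  seg 1: a=-4 b=1709/326 c=1191/163 d=-1483/326
  seg 2: a=4 b=1012/163 c=-2067/326 d=1621/1304
  seg 3: a=1 b=-1381/326 c=729/652 d=-81/652
S(11/4) = 44287/20864

Δ: Δ0=-9/2, Δ1=8, Δ2=-3/2, Δ3=-2
row 1: diag=6, rhs=75; c'=1/6, d'=25/2
row 2: denom=6−1·1/6=35/6; d'=(-57−1·25/2)/(35/6)=-417/35
row 3: denom=10−2·12/35=326/35; d'=(-3−2·-417/35)/(326/35)=729/326
back: M3=729/326
back: M2=-417/35−12/35·729/326=-2067/163
back: M1=25/2−1/6·-2067/163=2382/163
M: M0=0, M1=2382/163, M2=-2067/163, M3=729/326, M4=0
seg 0: a=5, c=M0/2=0, d=(M1−M0)/(6·2)=397/326, b=Δ0−h0·(2M0+M1)/6=-3055/326
seg 1: a=-4, c=M1/2=1191/163, d=(M2−M1)/(6·1)=-1483/326, b=Δ1−h1·(2M1+M2)/6=1709/326
seg 2: a=4, c=M2/2=-2067/326, d=(M3−M2)/(6·2)=1621/1304, b=Δ2−h2·(2M2+M3)/6=1012/163
seg 3: a=1, c=M3/2=729/652, d=(M4−M3)/(6·3)=-81/652, b=Δ3−h3·(2M3+M4)/6=-1381/326
t_q=11/4 → seg 1, τ=3/4; S=-4+1709/326·τ+1191/163·τ²+-1483/326·τ³=44287/20864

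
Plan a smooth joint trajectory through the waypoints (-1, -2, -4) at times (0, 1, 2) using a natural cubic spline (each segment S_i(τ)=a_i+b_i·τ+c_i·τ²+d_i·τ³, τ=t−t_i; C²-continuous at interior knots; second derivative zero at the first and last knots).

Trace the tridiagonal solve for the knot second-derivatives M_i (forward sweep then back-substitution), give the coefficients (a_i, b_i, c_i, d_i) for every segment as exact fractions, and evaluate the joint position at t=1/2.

  seg 0: a=-1 b=-3/4 c=0 d=-1/4
  seg 1: a=-2 b=-3/2 c=-3/4 d=1/4
S(1/2) = -45/32

Δ: Δ0=-1, Δ1=-2
row 1: diag=4, rhs=-6; c'=1/4, d'=-3/2
back: M1=-3/2
M: M0=0, M1=-3/2, M2=0
seg 0: a=-1, c=M0/2=0, d=(M1−M0)/(6·1)=-1/4, b=Δ0−h0·(2M0+M1)/6=-3/4
seg 1: a=-2, c=M1/2=-3/4, d=(M2−M1)/(6·1)=1/4, b=Δ1−h1·(2M1+M2)/6=-3/2
t_q=1/2 → seg 0, τ=1/2; S=-1+-3/4·τ+0·τ²+-1/4·τ³=-45/32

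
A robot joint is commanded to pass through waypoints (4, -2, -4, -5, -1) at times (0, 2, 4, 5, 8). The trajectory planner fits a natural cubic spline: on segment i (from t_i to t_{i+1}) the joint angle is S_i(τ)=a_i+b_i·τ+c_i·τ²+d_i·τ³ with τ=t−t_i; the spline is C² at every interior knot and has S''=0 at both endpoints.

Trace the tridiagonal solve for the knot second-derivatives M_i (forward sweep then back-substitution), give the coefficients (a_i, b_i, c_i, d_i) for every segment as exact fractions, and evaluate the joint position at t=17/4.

Δ: Δ0=-3, Δ1=-1, Δ2=-1, Δ3=4/3
row 1: diag=8, rhs=12; c'=1/4, d'=3/2
row 2: denom=6−2·1/4=11/2; d'=(0−2·3/2)/(11/2)=-6/11
row 3: denom=8−1·2/11=86/11; d'=(14−1·-6/11)/(86/11)=80/43
back: M3=80/43
back: M2=-6/11−2/11·80/43=-38/43
back: M1=3/2−1/4·-38/43=74/43
M: M0=0, M1=74/43, M2=-38/43, M3=80/43, M4=0
seg 0: a=4, c=M0/2=0, d=(M1−M0)/(6·2)=37/258, b=Δ0−h0·(2M0+M1)/6=-461/129
seg 1: a=-2, c=M1/2=37/43, d=(M2−M1)/(6·2)=-28/129, b=Δ1−h1·(2M1+M2)/6=-239/129
seg 2: a=-4, c=M2/2=-19/43, d=(M3−M2)/(6·1)=59/129, b=Δ2−h2·(2M2+M3)/6=-131/129
seg 3: a=-5, c=M3/2=40/43, d=(M4−M3)/(6·3)=-40/387, b=Δ3−h3·(2M3+M4)/6=-68/129
t_q=17/4 → seg 2, τ=1/4; S=-4+-131/129·τ+-19/43·τ²+59/129·τ³=-11763/2752

  seg 0: a=4 b=-461/129 c=0 d=37/258
  seg 1: a=-2 b=-239/129 c=37/43 d=-28/129
  seg 2: a=-4 b=-131/129 c=-19/43 d=59/129
  seg 3: a=-5 b=-68/129 c=40/43 d=-40/387
S(17/4) = -11763/2752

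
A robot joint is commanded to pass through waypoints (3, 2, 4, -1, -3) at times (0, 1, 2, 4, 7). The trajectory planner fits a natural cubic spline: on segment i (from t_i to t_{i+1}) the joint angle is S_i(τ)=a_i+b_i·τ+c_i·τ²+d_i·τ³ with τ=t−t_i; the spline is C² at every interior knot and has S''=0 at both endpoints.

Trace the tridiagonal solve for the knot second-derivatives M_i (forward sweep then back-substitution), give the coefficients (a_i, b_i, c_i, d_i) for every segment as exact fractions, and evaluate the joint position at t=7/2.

  seg 0: a=3 b=-646/321 c=0 d=325/321
  seg 1: a=2 b=329/321 c=325/107 d=-662/321
  seg 2: a=4 b=293/321 c=-337/107 d=1853/2568
  seg 3: a=-1 b=-1943/642 c=505/428 d=-505/3852
S(7/2) = 4917/6848

Δ: Δ0=-1, Δ1=2, Δ2=-5/2, Δ3=-2/3
row 1: diag=4, rhs=18; c'=1/4, d'=9/2
row 2: denom=6−1·1/4=23/4; d'=(-27−1·9/2)/(23/4)=-126/23
row 3: denom=10−2·8/23=214/23; d'=(11−2·-126/23)/(214/23)=505/214
back: M3=505/214
back: M2=-126/23−8/23·505/214=-674/107
back: M1=9/2−1/4·-674/107=650/107
M: M0=0, M1=650/107, M2=-674/107, M3=505/214, M4=0
seg 0: a=3, c=M0/2=0, d=(M1−M0)/(6·1)=325/321, b=Δ0−h0·(2M0+M1)/6=-646/321
seg 1: a=2, c=M1/2=325/107, d=(M2−M1)/(6·1)=-662/321, b=Δ1−h1·(2M1+M2)/6=329/321
seg 2: a=4, c=M2/2=-337/107, d=(M3−M2)/(6·2)=1853/2568, b=Δ2−h2·(2M2+M3)/6=293/321
seg 3: a=-1, c=M3/2=505/428, d=(M4−M3)/(6·3)=-505/3852, b=Δ3−h3·(2M3+M4)/6=-1943/642
t_q=7/2 → seg 2, τ=3/2; S=4+293/321·τ+-337/107·τ²+1853/2568·τ³=4917/6848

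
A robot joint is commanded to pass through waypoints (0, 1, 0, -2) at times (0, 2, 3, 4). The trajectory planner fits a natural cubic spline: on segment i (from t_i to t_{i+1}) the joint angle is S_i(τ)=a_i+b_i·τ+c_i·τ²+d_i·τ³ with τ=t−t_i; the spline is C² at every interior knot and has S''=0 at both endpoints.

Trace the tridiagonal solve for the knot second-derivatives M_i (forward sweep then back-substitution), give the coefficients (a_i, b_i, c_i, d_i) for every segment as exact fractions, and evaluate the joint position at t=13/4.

Δ: Δ0=1/2, Δ1=-1, Δ2=-2
row 1: diag=6, rhs=-9; c'=1/6, d'=-3/2
row 2: denom=4−1·1/6=23/6; d'=(-6−1·-3/2)/(23/6)=-27/23
back: M2=-27/23
back: M1=-3/2−1/6·-27/23=-30/23
M: M0=0, M1=-30/23, M2=-27/23, M3=0
seg 0: a=0, c=M0/2=0, d=(M1−M0)/(6·2)=-5/46, b=Δ0−h0·(2M0+M1)/6=43/46
seg 1: a=1, c=M1/2=-15/23, d=(M2−M1)/(6·1)=1/46, b=Δ1−h1·(2M1+M2)/6=-17/46
seg 2: a=0, c=M2/2=-27/46, d=(M3−M2)/(6·1)=9/46, b=Δ2−h2·(2M2+M3)/6=-37/23
t_q=13/4 → seg 2, τ=1/4; S=0+-37/23·τ+-27/46·τ²+9/46·τ³=-1283/2944

  seg 0: a=0 b=43/46 c=0 d=-5/46
  seg 1: a=1 b=-17/46 c=-15/23 d=1/46
  seg 2: a=0 b=-37/23 c=-27/46 d=9/46
S(13/4) = -1283/2944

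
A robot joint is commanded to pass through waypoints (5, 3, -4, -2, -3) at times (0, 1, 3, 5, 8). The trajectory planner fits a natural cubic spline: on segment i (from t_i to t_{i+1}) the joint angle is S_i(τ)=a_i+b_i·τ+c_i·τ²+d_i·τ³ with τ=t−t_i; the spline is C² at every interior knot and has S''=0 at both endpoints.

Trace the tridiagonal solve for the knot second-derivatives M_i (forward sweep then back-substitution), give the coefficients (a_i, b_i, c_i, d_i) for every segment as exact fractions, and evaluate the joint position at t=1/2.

  seg 0: a=5 b=-467/312 c=0 d=-157/312
  seg 1: a=3 b=-469/156 c=-157/104 d=197/312
  seg 2: a=-4 b=-229/156 c=237/104 d=-163/312
  seg 3: a=-2 b=215/156 c=-89/104 d=89/936
S(1/2) = 3485/832

Δ: Δ0=-2, Δ1=-7/2, Δ2=1, Δ3=-1/3
row 1: diag=6, rhs=-9; c'=1/3, d'=-3/2
row 2: denom=8−2·1/3=22/3; d'=(27−2·-3/2)/(22/3)=45/11
row 3: denom=10−2·3/11=104/11; d'=(-8−2·45/11)/(104/11)=-89/52
back: M3=-89/52
back: M2=45/11−3/11·-89/52=237/52
back: M1=-3/2−1/3·237/52=-157/52
M: M0=0, M1=-157/52, M2=237/52, M3=-89/52, M4=0
seg 0: a=5, c=M0/2=0, d=(M1−M0)/(6·1)=-157/312, b=Δ0−h0·(2M0+M1)/6=-467/312
seg 1: a=3, c=M1/2=-157/104, d=(M2−M1)/(6·2)=197/312, b=Δ1−h1·(2M1+M2)/6=-469/156
seg 2: a=-4, c=M2/2=237/104, d=(M3−M2)/(6·2)=-163/312, b=Δ2−h2·(2M2+M3)/6=-229/156
seg 3: a=-2, c=M3/2=-89/104, d=(M4−M3)/(6·3)=89/936, b=Δ3−h3·(2M3+M4)/6=215/156
t_q=1/2 → seg 0, τ=1/2; S=5+-467/312·τ+0·τ²+-157/312·τ³=3485/832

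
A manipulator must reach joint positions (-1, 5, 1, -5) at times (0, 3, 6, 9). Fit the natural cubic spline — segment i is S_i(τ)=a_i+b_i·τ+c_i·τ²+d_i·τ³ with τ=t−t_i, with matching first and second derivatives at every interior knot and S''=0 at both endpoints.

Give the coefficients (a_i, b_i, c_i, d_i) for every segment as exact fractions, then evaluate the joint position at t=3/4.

Δ: Δ0=2, Δ1=-4/3, Δ2=-2
row 1: diag=12, rhs=-20; c'=1/4, d'=-5/3
row 2: denom=12−3·1/4=45/4; d'=(-4−3·-5/3)/(45/4)=4/45
back: M2=4/45
back: M1=-5/3−1/4·4/45=-76/45
M: M0=0, M1=-76/45, M2=4/45, M3=0
seg 0: a=-1, c=M0/2=0, d=(M1−M0)/(6·3)=-38/405, b=Δ0−h0·(2M0+M1)/6=128/45
seg 1: a=5, c=M1/2=-38/45, d=(M2−M1)/(6·3)=8/81, b=Δ1−h1·(2M1+M2)/6=14/45
seg 2: a=1, c=M2/2=2/45, d=(M3−M2)/(6·3)=-2/405, b=Δ2−h2·(2M2+M3)/6=-94/45
t_q=3/4 → seg 0, τ=3/4; S=-1+128/45·τ+0·τ²+-38/405·τ³=35/32

  seg 0: a=-1 b=128/45 c=0 d=-38/405
  seg 1: a=5 b=14/45 c=-38/45 d=8/81
  seg 2: a=1 b=-94/45 c=2/45 d=-2/405
S(3/4) = 35/32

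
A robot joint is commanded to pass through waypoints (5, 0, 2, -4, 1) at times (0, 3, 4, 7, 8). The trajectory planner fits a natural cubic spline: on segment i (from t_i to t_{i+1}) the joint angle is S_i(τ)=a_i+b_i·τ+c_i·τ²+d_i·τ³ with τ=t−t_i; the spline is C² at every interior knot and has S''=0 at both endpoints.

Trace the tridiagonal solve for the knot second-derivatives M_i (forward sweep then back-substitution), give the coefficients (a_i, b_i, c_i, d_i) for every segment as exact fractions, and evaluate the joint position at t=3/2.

  seg 0: a=5 b=-371/108 c=0 d=191/972
  seg 1: a=0 b=101/54 c=191/108 d=-59/36
  seg 2: a=2 b=53/108 c=-85/27 d=751/972
  seg 3: a=-4 b=133/54 c=137/36 d=-137/108
S(3/2) = 49/96

Δ: Δ0=-5/3, Δ1=2, Δ2=-2, Δ3=5
row 1: diag=8, rhs=22; c'=1/8, d'=11/4
row 2: denom=8−1·1/8=63/8; d'=(-24−1·11/4)/(63/8)=-214/63
row 3: denom=8−3·8/21=48/7; d'=(42−3·-214/63)/(48/7)=137/18
back: M3=137/18
back: M2=-214/63−8/21·137/18=-170/27
back: M1=11/4−1/8·-170/27=191/54
M: M0=0, M1=191/54, M2=-170/27, M3=137/18, M4=0
seg 0: a=5, c=M0/2=0, d=(M1−M0)/(6·3)=191/972, b=Δ0−h0·(2M0+M1)/6=-371/108
seg 1: a=0, c=M1/2=191/108, d=(M2−M1)/(6·1)=-59/36, b=Δ1−h1·(2M1+M2)/6=101/54
seg 2: a=2, c=M2/2=-85/27, d=(M3−M2)/(6·3)=751/972, b=Δ2−h2·(2M2+M3)/6=53/108
seg 3: a=-4, c=M3/2=137/36, d=(M4−M3)/(6·1)=-137/108, b=Δ3−h3·(2M3+M4)/6=133/54
t_q=3/2 → seg 0, τ=3/2; S=5+-371/108·τ+0·τ²+191/972·τ³=49/96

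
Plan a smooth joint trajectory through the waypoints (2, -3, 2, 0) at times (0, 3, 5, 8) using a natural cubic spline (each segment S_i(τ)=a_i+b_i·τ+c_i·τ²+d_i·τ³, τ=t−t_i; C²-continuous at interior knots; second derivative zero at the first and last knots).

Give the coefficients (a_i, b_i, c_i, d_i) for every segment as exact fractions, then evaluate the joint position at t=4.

Δ: Δ0=-5/3, Δ1=5/2, Δ2=-2/3
row 1: diag=10, rhs=25; c'=1/5, d'=5/2
row 2: denom=10−2·1/5=48/5; d'=(-19−2·5/2)/(48/5)=-5/2
back: M2=-5/2
back: M1=5/2−1/5·-5/2=3
M: M0=0, M1=3, M2=-5/2, M3=0
seg 0: a=2, c=M0/2=0, d=(M1−M0)/(6·3)=1/6, b=Δ0−h0·(2M0+M1)/6=-19/6
seg 1: a=-3, c=M1/2=3/2, d=(M2−M1)/(6·2)=-11/24, b=Δ1−h1·(2M1+M2)/6=4/3
seg 2: a=2, c=M2/2=-5/4, d=(M3−M2)/(6·3)=5/36, b=Δ2−h2·(2M2+M3)/6=11/6
t_q=4 → seg 1, τ=1; S=-3+4/3·τ+3/2·τ²+-11/24·τ³=-5/8

  seg 0: a=2 b=-19/6 c=0 d=1/6
  seg 1: a=-3 b=4/3 c=3/2 d=-11/24
  seg 2: a=2 b=11/6 c=-5/4 d=5/36
S(4) = -5/8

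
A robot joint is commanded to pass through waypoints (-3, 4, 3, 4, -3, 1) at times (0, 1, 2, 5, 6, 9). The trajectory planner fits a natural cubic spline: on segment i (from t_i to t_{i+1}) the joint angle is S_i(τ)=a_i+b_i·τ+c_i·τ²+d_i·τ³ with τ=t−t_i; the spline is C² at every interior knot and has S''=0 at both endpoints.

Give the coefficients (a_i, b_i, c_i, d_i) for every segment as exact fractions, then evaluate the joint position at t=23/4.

Δ: Δ0=7, Δ1=-1, Δ2=1/3, Δ3=-7, Δ4=4/3
row 1: diag=4, rhs=-48; c'=1/4, d'=-12
row 2: denom=8−1·1/4=31/4; d'=(8−1·-12)/(31/4)=80/31
row 3: denom=8−3·12/31=212/31; d'=(-44−3·80/31)/(212/31)=-401/53
row 4: denom=8−1·31/212=1665/212; d'=(50−1·-401/53)/(1665/212)=1356/185
back: M4=1356/185
back: M3=-401/53−31/212·1356/185=-1598/185
back: M2=80/31−12/31·-1598/185=1096/185
back: M1=-12−1/4·1096/185=-2494/185
M: M0=0, M1=-2494/185, M2=1096/185, M3=-1598/185, M4=1356/185, M5=0
seg 0: a=-3, c=M0/2=0, d=(M1−M0)/(6·1)=-1247/555, b=Δ0−h0·(2M0+M1)/6=5132/555
seg 1: a=4, c=M1/2=-1247/185, d=(M2−M1)/(6·1)=359/111, b=Δ1−h1·(2M1+M2)/6=1391/555
seg 2: a=3, c=M2/2=548/185, d=(M3−M2)/(6·3)=-449/555, b=Δ2−h2·(2M2+M3)/6=-706/555
seg 3: a=4, c=M3/2=-799/185, d=(M4−M3)/(6·1)=1477/555, b=Δ3−h3·(2M3+M4)/6=-593/111
seg 4: a=-3, c=M4/2=678/185, d=(M5−M4)/(6·3)=-226/555, b=Δ4−h4·(2M4+M5)/6=-3328/555
t_q=23/4 → seg 3, τ=3/4; S=4+-593/111·τ+-799/185·τ²+1477/555·τ³=-15551/11840

  seg 0: a=-3 b=5132/555 c=0 d=-1247/555
  seg 1: a=4 b=1391/555 c=-1247/185 d=359/111
  seg 2: a=3 b=-706/555 c=548/185 d=-449/555
  seg 3: a=4 b=-593/111 c=-799/185 d=1477/555
  seg 4: a=-3 b=-3328/555 c=678/185 d=-226/555
S(23/4) = -15551/11840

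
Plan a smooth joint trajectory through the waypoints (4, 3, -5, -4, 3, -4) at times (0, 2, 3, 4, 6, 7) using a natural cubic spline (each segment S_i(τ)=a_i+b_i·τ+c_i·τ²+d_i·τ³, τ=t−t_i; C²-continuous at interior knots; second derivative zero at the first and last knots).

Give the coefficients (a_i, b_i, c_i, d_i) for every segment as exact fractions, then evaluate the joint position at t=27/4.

Δ: Δ0=-1/2, Δ1=-8, Δ2=1, Δ3=7/2, Δ4=-7
row 1: diag=6, rhs=-45; c'=1/6, d'=-15/2
row 2: denom=4−1·1/6=23/6; d'=(54−1·-15/2)/(23/6)=369/23
row 3: denom=6−1·6/23=132/23; d'=(15−1·369/23)/(132/23)=-2/11
row 4: denom=6−2·23/66=175/33; d'=(-63−2·-2/11)/(175/33)=-2067/175
back: M4=-2067/175
back: M3=-2/11−23/66·-2067/175=1377/350
back: M2=369/23−6/23·1377/350=2628/175
back: M1=-15/2−1/6·2628/175=-3501/350
M: M0=0, M1=-3501/350, M2=2628/175, M3=1377/350, M4=-2067/175, M5=0
seg 0: a=4, c=M0/2=0, d=(M1−M0)/(6·2)=-1167/1400, b=Δ0−h0·(2M0+M1)/6=496/175
seg 1: a=3, c=M1/2=-3501/700, d=(M2−M1)/(6·1)=417/100, b=Δ1−h1·(2M1+M2)/6=-2509/350
seg 2: a=-5, c=M2/2=1314/175, d=(M3−M2)/(6·1)=-1293/700, b=Δ2−h2·(2M2+M3)/6=-3263/700
seg 3: a=-4, c=M3/2=1377/700, d=(M4−M3)/(6·2)=-1837/1400, b=Δ3−h3·(2M3+M4)/6=337/70
seg 4: a=3, c=M4/2=-2067/350, d=(M5−M4)/(6·1)=689/350, b=Δ4−h4·(2M4+M5)/6=-536/175
t_q=27/4 → seg 4, τ=3/4; S=3+-536/175·τ+-2067/350·τ²+689/350·τ³=-8013/4480

  seg 0: a=4 b=496/175 c=0 d=-1167/1400
  seg 1: a=3 b=-2509/350 c=-3501/700 d=417/100
  seg 2: a=-5 b=-3263/700 c=1314/175 d=-1293/700
  seg 3: a=-4 b=337/70 c=1377/700 d=-1837/1400
  seg 4: a=3 b=-536/175 c=-2067/350 d=689/350
S(27/4) = -8013/4480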